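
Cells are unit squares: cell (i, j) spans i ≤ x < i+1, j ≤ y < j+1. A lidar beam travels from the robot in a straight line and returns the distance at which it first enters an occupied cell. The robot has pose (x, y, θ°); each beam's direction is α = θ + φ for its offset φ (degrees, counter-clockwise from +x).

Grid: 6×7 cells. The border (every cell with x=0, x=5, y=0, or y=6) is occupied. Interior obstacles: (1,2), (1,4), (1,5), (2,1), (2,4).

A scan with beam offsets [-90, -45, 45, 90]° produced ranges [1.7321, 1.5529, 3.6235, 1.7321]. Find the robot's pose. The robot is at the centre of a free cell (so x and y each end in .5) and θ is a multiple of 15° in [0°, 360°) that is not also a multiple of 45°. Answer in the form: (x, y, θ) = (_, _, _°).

Candidates: 15 free-cell centres × 16 headings = 240 poses. Raycast each; keep the one whose scan matches to 4 dp.
  (4.5, 1.5, 15°): beam 1 = 0.5176 ≠ 1.7321 ✗
  (3.5, 4.5, 30°): beam 1 = 3.0000 ≠ 1.7321 ✗
  (3.5, 1.5, 60°): beam 1 = 1.0000 ≠ 1.7321 ✗
  (4.5, 5.5, 60°): beam 1 = 0.5774 ≠ 1.7321 ✗
  (4.5, 1.5, 195°): beam 1 = 4.6587 ≠ 1.7321 ✗
  …
  (3.5, 2.5, 30°): r_1=1.7321, r_2=1.5529, r_3=3.6235, r_4=1.7321 — all match ✓
Only this pose fits every beam.

(x, y, θ) = (3.5, 2.5, 30°)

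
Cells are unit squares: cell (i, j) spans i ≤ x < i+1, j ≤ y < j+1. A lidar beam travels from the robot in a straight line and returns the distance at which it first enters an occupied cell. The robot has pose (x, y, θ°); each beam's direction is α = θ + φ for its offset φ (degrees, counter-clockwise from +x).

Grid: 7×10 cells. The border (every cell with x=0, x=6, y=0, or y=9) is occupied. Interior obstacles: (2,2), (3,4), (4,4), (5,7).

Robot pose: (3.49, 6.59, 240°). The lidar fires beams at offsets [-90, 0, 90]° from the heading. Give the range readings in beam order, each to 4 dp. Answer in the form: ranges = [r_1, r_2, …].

beam 1: φ=-90°, α=150°
  cosα=-0.8660 sinα=0.5000 | (3,6) | tMaxX 0.5658 tMaxY 0.8200 | tΔX 1.1547 tΔY 2.0000
    t=0.5658 [x] (2,6)
    t=0.8200 [y] (2,7)
    t=1.7205 [x] (1,7)
    t=2.8200 [y] (1,8)
    t=2.8752 [x] (0,8) — stop
  → r_1 = 2.8752
beam 2: φ=0°, α=240°
  cosα=-0.5000 sinα=-0.8660 | (3,6) | tMaxX 0.9800 tMaxY 0.6813 | tΔX 2.0000 tΔY 1.1547
    t=0.6813 [y] (3,5)
    t=0.9800 [x] (2,5)
    t=1.8360 [y] (2,4)
    t=2.9800 [x] (1,4)
    t=2.9907 [y] (1,3)
    t=4.1454 [y] (1,2)
    t=4.9800 [x] (0,2) — stop
  → r_2 = 4.9800
beam 3: φ=90°, α=330°
  cosα=0.8660 sinα=-0.5000 | (3,6) | tMaxX 0.5889 tMaxY 1.1800 | tΔX 1.1547 tΔY 2.0000
    t=0.5889 [x] (4,6)
    t=1.1800 [y] (4,5)
    t=1.7436 [x] (5,5)
    t=2.8983 [x] (6,5) — stop
  → r_3 = 2.8983

ranges = [2.8752, 4.9800, 2.8983]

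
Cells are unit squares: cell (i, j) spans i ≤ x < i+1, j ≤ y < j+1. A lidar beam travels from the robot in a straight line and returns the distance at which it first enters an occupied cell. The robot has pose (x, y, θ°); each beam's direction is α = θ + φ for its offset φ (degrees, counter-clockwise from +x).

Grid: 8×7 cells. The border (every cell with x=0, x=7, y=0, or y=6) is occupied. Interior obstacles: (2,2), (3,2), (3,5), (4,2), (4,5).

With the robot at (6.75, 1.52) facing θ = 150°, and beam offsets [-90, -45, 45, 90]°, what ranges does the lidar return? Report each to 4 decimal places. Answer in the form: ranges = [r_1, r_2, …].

beam 1: φ=-90°, α=60°
  dir = (cos 60°, sin 60°) = (0.5000, 0.8660); from cell (6,1)
  next x-line at t=0.5000, next y-line at t=0.5543; Δt_x=2.0000, Δt_y=1.1547
    x: enter (7,1) at t=0.5000 ← occupied
  → r_1 = 0.5000
beam 2: φ=-45°, α=105°
  dir = (cos 105°, sin 105°) = (-0.2588, 0.9659); from cell (6,1)
  next x-line at t=2.8978, next y-line at t=0.4969; Δt_x=3.8637, Δt_y=1.0353
    y: enter (6,2) at t=0.4969
    y: enter (6,3) at t=1.5322
    y: enter (6,4) at t=2.5675
    x: enter (5,4) at t=2.8978
    y: enter (5,5) at t=3.6028
    y: enter (5,6) at t=4.6380 ← occupied
  → r_2 = 4.6380
beam 3: φ=45°, α=195°
  dir = (cos 195°, sin 195°) = (-0.9659, -0.2588); from cell (6,1)
  next x-line at t=0.7765, next y-line at t=2.0091; Δt_x=1.0353, Δt_y=3.8637
    x: enter (5,1) at t=0.7765
    x: enter (4,1) at t=1.8117
    y: enter (4,0) at t=2.0091 ← occupied
  → r_3 = 2.0091
beam 4: φ=90°, α=240°
  dir = (cos 240°, sin 240°) = (-0.5000, -0.8660); from cell (6,1)
  next x-line at t=1.5000, next y-line at t=0.6004; Δt_x=2.0000, Δt_y=1.1547
    y: enter (6,0) at t=0.6004 ← occupied
  → r_4 = 0.6004

ranges = [0.5000, 4.6380, 2.0091, 0.6004]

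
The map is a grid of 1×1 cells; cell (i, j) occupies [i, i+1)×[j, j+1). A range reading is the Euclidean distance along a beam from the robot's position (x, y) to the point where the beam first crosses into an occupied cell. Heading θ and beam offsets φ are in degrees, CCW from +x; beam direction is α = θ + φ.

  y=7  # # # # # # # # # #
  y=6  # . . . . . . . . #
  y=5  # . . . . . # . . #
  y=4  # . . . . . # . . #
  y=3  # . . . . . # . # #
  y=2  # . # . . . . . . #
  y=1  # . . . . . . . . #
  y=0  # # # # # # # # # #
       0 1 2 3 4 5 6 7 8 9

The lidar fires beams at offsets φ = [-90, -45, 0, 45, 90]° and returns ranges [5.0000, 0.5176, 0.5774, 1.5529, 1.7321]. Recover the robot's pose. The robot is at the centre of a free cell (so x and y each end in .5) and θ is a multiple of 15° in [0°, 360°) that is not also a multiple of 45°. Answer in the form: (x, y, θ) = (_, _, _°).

(x, y, θ) = (3.5, 2.5, 210°)

Candidates: 43 free-cell centres × 16 headings = 688 poses. Raycast each; keep the one whose scan matches to 4 dp.
  (2.5, 3.5, 120°): beam 1 = 4.0415 ≠ 5.0000 ✗
  (3.5, 1.5, 195°): beam 1 = 5.6940 ≠ 5.0000 ✗
  (2.5, 4.5, 120°): beam 2 = 2.5882 ≠ 0.5176 ✗
  …
  (3.5, 2.5, 210°): r_1=5.0000, r_2=0.5176, r_3=0.5774, r_4=1.5529, r_5=1.7321 — all match ✓
Only this pose fits every beam.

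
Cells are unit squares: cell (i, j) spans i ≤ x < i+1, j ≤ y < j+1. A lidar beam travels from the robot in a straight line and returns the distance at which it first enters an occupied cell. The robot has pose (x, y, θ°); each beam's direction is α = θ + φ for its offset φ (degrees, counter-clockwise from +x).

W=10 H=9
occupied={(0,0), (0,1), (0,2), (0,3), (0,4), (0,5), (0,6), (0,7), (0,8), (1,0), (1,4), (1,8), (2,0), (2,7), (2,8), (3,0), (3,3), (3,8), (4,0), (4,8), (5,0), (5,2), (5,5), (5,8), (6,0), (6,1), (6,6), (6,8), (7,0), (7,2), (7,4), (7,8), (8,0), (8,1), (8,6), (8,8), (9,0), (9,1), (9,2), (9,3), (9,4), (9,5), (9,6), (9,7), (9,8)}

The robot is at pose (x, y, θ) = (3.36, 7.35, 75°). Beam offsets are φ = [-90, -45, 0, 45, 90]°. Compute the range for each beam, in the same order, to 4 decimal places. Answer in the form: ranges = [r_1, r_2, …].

ranges = [2.7331, 1.3000, 0.6729, 0.7200, 0.3727]

beam 1: φ=-90°, α=345°
  cosα=0.9659 sinα=-0.2588 | (3,7) | tMaxX 0.6626 tMaxY 1.3523 | tΔX 1.0353 tΔY 3.8637
    t=0.6626 [x] (4,7)
    t=1.3523 [y] (4,6)
    t=1.6979 [x] (5,6)
    t=2.7331 [x] (6,6) — stop
  → r_1 = 2.7331
beam 2: φ=-45°, α=30°
  cosα=0.8660 sinα=0.5000 | (3,7) | tMaxX 0.7390 tMaxY 1.3000 | tΔX 1.1547 tΔY 2.0000
    t=0.7390 [x] (4,7)
    t=1.3000 [y] (4,8) — stop
  → r_2 = 1.3000
beam 3: φ=0°, α=75°
  cosα=0.2588 sinα=0.9659 | (3,7) | tMaxX 2.4728 tMaxY 0.6729 | tΔX 3.8637 tΔY 1.0353
    t=0.6729 [y] (3,8) — stop
  → r_3 = 0.6729
beam 4: φ=45°, α=120°
  cosα=-0.5000 sinα=0.8660 | (3,7) | tMaxX 0.7200 tMaxY 0.7506 | tΔX 2.0000 tΔY 1.1547
    t=0.7200 [x] (2,7) — stop
  → r_4 = 0.7200
beam 5: φ=90°, α=165°
  cosα=-0.9659 sinα=0.2588 | (3,7) | tMaxX 0.3727 tMaxY 2.5114 | tΔX 1.0353 tΔY 3.8637
    t=0.3727 [x] (2,7) — stop
  → r_5 = 0.3727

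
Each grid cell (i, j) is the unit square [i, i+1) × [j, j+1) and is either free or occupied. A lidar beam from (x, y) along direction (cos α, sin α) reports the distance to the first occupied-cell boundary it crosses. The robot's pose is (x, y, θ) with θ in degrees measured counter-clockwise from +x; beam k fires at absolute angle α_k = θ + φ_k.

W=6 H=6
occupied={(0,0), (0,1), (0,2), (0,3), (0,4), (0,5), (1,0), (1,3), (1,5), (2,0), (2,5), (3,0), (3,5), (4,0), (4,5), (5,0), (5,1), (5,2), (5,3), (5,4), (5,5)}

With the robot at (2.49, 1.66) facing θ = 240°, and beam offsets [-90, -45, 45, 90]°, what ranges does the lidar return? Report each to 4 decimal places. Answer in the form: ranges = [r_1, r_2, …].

ranges = [1.7205, 1.5426, 0.6833, 1.3200]

beam 1: φ=-90°, α=150°
  dir = (cos 150°, sin 150°) = (-0.8660, 0.5000); from cell (2,1)
  next x-line at t=0.5658, next y-line at t=0.6800; Δt_x=1.1547, Δt_y=2.0000
    x: enter (1,1) at t=0.5658
    y: enter (1,2) at t=0.6800
    x: enter (0,2) at t=1.7205 ← occupied
  → r_1 = 1.7205
beam 2: φ=-45°, α=195°
  dir = (cos 195°, sin 195°) = (-0.9659, -0.2588); from cell (2,1)
  next x-line at t=0.5073, next y-line at t=2.5500; Δt_x=1.0353, Δt_y=3.8637
    x: enter (1,1) at t=0.5073
    x: enter (0,1) at t=1.5426 ← occupied
  → r_2 = 1.5426
beam 3: φ=45°, α=285°
  dir = (cos 285°, sin 285°) = (0.2588, -0.9659); from cell (2,1)
  next x-line at t=1.9705, next y-line at t=0.6833; Δt_x=3.8637, Δt_y=1.0353
    y: enter (2,0) at t=0.6833 ← occupied
  → r_3 = 0.6833
beam 4: φ=90°, α=330°
  dir = (cos 330°, sin 330°) = (0.8660, -0.5000); from cell (2,1)
  next x-line at t=0.5889, next y-line at t=1.3200; Δt_x=1.1547, Δt_y=2.0000
    x: enter (3,1) at t=0.5889
    y: enter (3,0) at t=1.3200 ← occupied
  → r_4 = 1.3200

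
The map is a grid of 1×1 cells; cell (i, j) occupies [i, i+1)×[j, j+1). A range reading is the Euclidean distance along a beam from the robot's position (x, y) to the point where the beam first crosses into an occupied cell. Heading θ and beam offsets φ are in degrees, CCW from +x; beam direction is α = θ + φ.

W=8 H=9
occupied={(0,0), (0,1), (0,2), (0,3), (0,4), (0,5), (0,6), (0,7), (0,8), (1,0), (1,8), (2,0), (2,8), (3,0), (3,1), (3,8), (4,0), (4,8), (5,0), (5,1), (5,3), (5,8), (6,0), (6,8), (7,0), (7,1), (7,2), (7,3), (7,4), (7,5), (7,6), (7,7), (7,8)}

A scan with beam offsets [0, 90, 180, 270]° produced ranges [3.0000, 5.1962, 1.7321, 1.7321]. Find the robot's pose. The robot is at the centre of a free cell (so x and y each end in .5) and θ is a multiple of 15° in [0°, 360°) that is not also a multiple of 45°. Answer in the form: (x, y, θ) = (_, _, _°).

(x, y, θ) = (2.5, 6.5, 240°)

The pose lattice has 39·16 = 624 candidates. Test each by forward raycasting.
  (6.5, 5.5, 165°): beam 1 = 5.6940 ≠ 3.0000 ✗
  (3.5, 5.5, 285°): beam 1 = 4.6587 ≠ 3.0000 ✗
  (4.5, 7.5, 285°): beam 1 = 3.6235 ≠ 3.0000 ✗
  (4.5, 2.5, 255°): beam 1 = 1.5529 ≠ 3.0000 ✗
  …
  (2.5, 6.5, 240°): r_1=3.0000, r_2=5.1962, r_3=1.7321, r_4=1.7321 — all match ✓
Only this pose fits every beam.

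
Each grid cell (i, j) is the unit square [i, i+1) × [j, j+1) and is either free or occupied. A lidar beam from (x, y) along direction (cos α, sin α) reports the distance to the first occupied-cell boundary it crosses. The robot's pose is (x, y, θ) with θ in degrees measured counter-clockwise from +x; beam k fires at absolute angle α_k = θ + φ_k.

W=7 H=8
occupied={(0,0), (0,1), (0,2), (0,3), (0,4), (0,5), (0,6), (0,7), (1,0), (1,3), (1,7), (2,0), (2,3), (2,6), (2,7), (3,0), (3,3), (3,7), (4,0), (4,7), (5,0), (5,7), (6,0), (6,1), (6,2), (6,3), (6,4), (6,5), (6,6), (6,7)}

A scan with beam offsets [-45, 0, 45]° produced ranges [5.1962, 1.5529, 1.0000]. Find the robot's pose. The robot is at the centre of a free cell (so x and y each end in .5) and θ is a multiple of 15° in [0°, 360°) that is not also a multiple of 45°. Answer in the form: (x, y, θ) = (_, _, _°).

(x, y, θ) = (1.5, 1.5, 75°)

Enumerate (i+0.5, j+0.5, θ) over the 26 free cells and 16 admissible headings. For each, cast all 3 beams and compare to the given ranges.
  (5.5, 5.5, 120°): beam 1 = 1.5529 ≠ 5.1962 ✗
  (3.5, 4.5, 150°): beam 1 = 1.9319 ≠ 5.1962 ✗
  (4.5, 2.5, 165°): beam 1 = 1.0000 ≠ 5.1962 ✗
  (4.5, 5.5, 120°): beam 1 = 1.5529 ≠ 5.1962 ✗
  …
  (1.5, 1.5, 75°): r_1=5.1962, r_2=1.5529, r_3=1.0000 — all match ✓
No second candidate reproduces the full scan.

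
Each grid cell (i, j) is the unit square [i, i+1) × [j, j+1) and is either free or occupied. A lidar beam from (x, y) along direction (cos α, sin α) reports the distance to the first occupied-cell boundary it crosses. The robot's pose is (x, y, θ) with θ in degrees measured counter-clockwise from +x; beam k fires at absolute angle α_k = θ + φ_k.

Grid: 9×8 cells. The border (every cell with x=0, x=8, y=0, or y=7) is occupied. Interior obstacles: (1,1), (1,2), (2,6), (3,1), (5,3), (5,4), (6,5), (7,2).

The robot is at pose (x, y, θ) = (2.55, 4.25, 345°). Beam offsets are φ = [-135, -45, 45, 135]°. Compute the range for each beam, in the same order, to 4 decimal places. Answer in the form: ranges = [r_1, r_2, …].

ranges = [1.7898, 2.5981, 5.5000, 3.1000]

beam 1: φ=-135°, α=210°
  dir = (cos 210°, sin 210°) = (-0.8660, -0.5000); from cell (2,4)
  next x-line at t=0.6351, next y-line at t=0.5000; Δt_x=1.1547, Δt_y=2.0000
    y: enter (2,3) at t=0.5000
    x: enter (1,3) at t=0.6351
    x: enter (0,3) at t=1.7898 ← occupied
  → r_1 = 1.7898
beam 2: φ=-45°, α=300°
  dir = (cos 300°, sin 300°) = (0.5000, -0.8660); from cell (2,4)
  next x-line at t=0.9000, next y-line at t=0.2887; Δt_x=2.0000, Δt_y=1.1547
    y: enter (2,3) at t=0.2887
    x: enter (3,3) at t=0.9000
    y: enter (3,2) at t=1.4434
    y: enter (3,1) at t=2.5981 ← occupied
  → r_2 = 2.5981
beam 3: φ=45°, α=30°
  dir = (cos 30°, sin 30°) = (0.8660, 0.5000); from cell (2,4)
  next x-line at t=0.5196, next y-line at t=1.5000; Δt_x=1.1547, Δt_y=2.0000
    x: enter (3,4) at t=0.5196
    y: enter (3,5) at t=1.5000
    x: enter (4,5) at t=1.6743
    x: enter (5,5) at t=2.8290
    y: enter (5,6) at t=3.5000
    x: enter (6,6) at t=3.9837
    x: enter (7,6) at t=5.1384
    y: enter (7,7) at t=5.5000 ← occupied
  → r_3 = 5.5000
beam 4: φ=135°, α=120°
  dir = (cos 120°, sin 120°) = (-0.5000, 0.8660); from cell (2,4)
  next x-line at t=1.1000, next y-line at t=0.8660; Δt_x=2.0000, Δt_y=1.1547
    y: enter (2,5) at t=0.8660
    x: enter (1,5) at t=1.1000
    y: enter (1,6) at t=2.0207
    x: enter (0,6) at t=3.1000 ← occupied
  → r_4 = 3.1000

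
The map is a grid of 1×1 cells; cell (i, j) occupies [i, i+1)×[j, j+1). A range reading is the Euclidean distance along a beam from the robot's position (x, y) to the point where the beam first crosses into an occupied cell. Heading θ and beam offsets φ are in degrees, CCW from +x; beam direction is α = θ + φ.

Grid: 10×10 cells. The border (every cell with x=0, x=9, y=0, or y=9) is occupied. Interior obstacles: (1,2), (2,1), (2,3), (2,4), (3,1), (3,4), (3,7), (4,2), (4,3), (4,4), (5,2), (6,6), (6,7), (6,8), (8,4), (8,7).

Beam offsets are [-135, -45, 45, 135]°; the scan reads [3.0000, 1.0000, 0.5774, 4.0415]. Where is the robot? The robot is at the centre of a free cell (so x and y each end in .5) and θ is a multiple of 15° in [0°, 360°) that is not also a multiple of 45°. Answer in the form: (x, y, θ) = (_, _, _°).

(x, y, θ) = (8.5, 2.5, 345°)

Enumerate (i+0.5, j+0.5, θ) over the 48 free cells and 16 admissible headings. For each, cast all 4 beams and compare to the given ranges.
  (5.5, 8.5, 285°): beam 1 = 1.0000 ≠ 3.0000 ✗
  (4.5, 1.5, 195°): beam 1 = 0.5774 ≠ 3.0000 ✗
  (5.5, 4.5, 300°): beam 1 = 0.5176 ≠ 3.0000 ✗
  …
  (8.5, 2.5, 345°): r_1=3.0000, r_2=1.0000, r_3=0.5774, r_4=4.0415 — all match ✓
Only this pose fits every beam.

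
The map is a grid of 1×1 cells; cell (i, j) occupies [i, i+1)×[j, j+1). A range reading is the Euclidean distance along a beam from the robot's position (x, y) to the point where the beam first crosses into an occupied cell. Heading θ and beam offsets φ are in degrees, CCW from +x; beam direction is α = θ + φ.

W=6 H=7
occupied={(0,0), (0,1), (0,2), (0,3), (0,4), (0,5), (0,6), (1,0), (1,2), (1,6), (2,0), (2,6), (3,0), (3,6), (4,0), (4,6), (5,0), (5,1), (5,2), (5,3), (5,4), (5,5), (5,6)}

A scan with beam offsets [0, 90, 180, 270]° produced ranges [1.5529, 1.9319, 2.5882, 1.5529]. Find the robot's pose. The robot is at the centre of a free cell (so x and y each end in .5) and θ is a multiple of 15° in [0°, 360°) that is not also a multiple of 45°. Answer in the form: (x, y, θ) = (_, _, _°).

Enumerate (i+0.5, j+0.5, θ) over the 19 free cells and 16 admissible headings. For each, cast all 4 beams and compare to the given ranges.
  (4.5, 1.5, 255°): beam 1 = 0.5176 ≠ 1.5529 ✗
  (2.5, 5.5, 120°): beam 1 = 0.5774 ≠ 1.5529 ✗
  (2.5, 3.5, 75°): beam 1 = 2.5882 ≠ 1.5529 ✗
  (3.5, 1.5, 30°): beam 1 = 1.7321 ≠ 1.5529 ✗
  …
  (2.5, 4.5, 165°): r_1=1.5529, r_2=1.9319, r_3=2.5882, r_4=1.5529 — all match ✓
No second candidate reproduces the full scan.

(x, y, θ) = (2.5, 4.5, 165°)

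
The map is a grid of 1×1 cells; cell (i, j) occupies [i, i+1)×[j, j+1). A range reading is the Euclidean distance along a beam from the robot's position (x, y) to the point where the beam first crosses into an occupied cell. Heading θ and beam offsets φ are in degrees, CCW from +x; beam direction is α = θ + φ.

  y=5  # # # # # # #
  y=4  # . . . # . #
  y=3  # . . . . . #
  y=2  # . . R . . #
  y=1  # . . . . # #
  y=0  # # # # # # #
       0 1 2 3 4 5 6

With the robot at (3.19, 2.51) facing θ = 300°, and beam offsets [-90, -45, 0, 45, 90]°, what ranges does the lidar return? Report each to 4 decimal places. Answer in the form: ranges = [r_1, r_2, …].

beam 1: φ=-90°, α=210°
  cosα=-0.8660 sinα=-0.5000 | (3,2) | tMaxX 0.2194 tMaxY 1.0200 | tΔX 1.1547 tΔY 2.0000
    t=0.2194 [x] (2,2)
    t=1.0200 [y] (2,1)
    t=1.3741 [x] (1,1)
    t=2.5288 [x] (0,1) — stop
  → r_1 = 2.5288
beam 2: φ=-45°, α=255°
  cosα=-0.2588 sinα=-0.9659 | (3,2) | tMaxX 0.7341 tMaxY 0.5280 | tΔX 3.8637 tΔY 1.0353
    t=0.5280 [y] (3,1)
    t=0.7341 [x] (2,1)
    t=1.5633 [y] (2,0) — stop
  → r_2 = 1.5633
beam 3: φ=0°, α=300°
  cosα=0.5000 sinα=-0.8660 | (3,2) | tMaxX 1.6200 tMaxY 0.5889 | tΔX 2.0000 tΔY 1.1547
    t=0.5889 [y] (3,1)
    t=1.6200 [x] (4,1)
    t=1.7436 [y] (4,0) — stop
  → r_3 = 1.7436
beam 4: φ=45°, α=345°
  cosα=0.9659 sinα=-0.2588 | (3,2) | tMaxX 0.8386 tMaxY 1.9705 | tΔX 1.0353 tΔY 3.8637
    t=0.8386 [x] (4,2)
    t=1.8738 [x] (5,2)
    t=1.9705 [y] (5,1) — stop
  → r_4 = 1.9705
beam 5: φ=90°, α=30°
  cosα=0.8660 sinα=0.5000 | (3,2) | tMaxX 0.9353 tMaxY 0.9800 | tΔX 1.1547 tΔY 2.0000
    t=0.9353 [x] (4,2)
    t=0.9800 [y] (4,3)
    t=2.0900 [x] (5,3)
    t=2.9800 [y] (5,4)
    t=3.2447 [x] (6,4) — stop
  → r_5 = 3.2447

ranges = [2.5288, 1.5633, 1.7436, 1.9705, 3.2447]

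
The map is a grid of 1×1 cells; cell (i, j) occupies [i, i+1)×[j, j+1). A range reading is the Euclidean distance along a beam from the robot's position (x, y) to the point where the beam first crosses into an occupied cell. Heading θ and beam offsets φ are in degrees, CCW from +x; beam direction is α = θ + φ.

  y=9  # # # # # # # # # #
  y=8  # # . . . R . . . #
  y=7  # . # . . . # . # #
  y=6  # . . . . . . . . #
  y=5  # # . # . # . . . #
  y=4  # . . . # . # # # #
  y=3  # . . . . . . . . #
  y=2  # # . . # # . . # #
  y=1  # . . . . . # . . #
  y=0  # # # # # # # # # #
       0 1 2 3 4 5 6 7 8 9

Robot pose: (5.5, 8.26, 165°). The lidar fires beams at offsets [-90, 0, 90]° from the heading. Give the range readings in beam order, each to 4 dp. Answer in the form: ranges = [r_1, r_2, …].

beam 1: φ=-90°, α=75°
  d=(0.2588,0.9659)  start (5,8)  tX=1.9319 tY=0.7661  stride 1/|dx|=3.8637 1/|dy|=1.0353
    cross y-line → (5,9), t=0.7661 (wall)
  → r_1 = 0.7661
beam 2: φ=0°, α=165°
  d=(-0.9659,0.2588)  start (5,8)  tX=0.5176 tY=2.8591  stride 1/|dx|=1.0353 1/|dy|=3.8637
    cross x-line → (4,8), t=0.5176
    cross x-line → (3,8), t=1.5529
    cross x-line → (2,8), t=2.5882
    cross y-line → (2,9), t=2.8591 (wall)
  → r_2 = 2.8591
beam 3: φ=90°, α=255°
  d=(-0.2588,-0.9659)  start (5,8)  tX=1.9319 tY=0.2692  stride 1/|dx|=3.8637 1/|dy|=1.0353
    cross y-line → (5,7), t=0.2692
    cross y-line → (5,6), t=1.3044
    cross x-line → (4,6), t=1.9319
    cross y-line → (4,5), t=2.3397
    cross y-line → (4,4), t=3.3750 (wall)
  → r_3 = 3.3750

ranges = [0.7661, 2.8591, 3.3750]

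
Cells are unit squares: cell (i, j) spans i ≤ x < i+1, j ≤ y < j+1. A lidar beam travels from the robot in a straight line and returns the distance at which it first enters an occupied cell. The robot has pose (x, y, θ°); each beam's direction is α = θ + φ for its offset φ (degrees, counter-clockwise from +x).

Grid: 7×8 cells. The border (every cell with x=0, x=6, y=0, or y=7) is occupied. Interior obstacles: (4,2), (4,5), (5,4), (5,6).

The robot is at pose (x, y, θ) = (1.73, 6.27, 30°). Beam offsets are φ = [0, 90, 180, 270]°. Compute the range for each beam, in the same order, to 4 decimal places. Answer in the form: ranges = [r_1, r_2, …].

beam 1: φ=0°, α=30°
  cosα=0.8660 sinα=0.5000 | (1,6) | tMaxX 0.3118 tMaxY 1.4600 | tΔX 1.1547 tΔY 2.0000
    t=0.3118 [x] (2,6)
    t=1.4600 [y] (2,7) — stop
  → r_1 = 1.4600
beam 2: φ=90°, α=120°
  cosα=-0.5000 sinα=0.8660 | (1,6) | tMaxX 1.4600 tMaxY 0.8429 | tΔX 2.0000 tΔY 1.1547
    t=0.8429 [y] (1,7) — stop
  → r_2 = 0.8429
beam 3: φ=180°, α=210°
  cosα=-0.8660 sinα=-0.5000 | (1,6) | tMaxX 0.8429 tMaxY 0.5400 | tΔX 1.1547 tΔY 2.0000
    t=0.5400 [y] (1,5)
    t=0.8429 [x] (0,5) — stop
  → r_3 = 0.8429
beam 4: φ=270°, α=300°
  cosα=0.5000 sinα=-0.8660 | (1,6) | tMaxX 0.5400 tMaxY 0.3118 | tΔX 2.0000 tΔY 1.1547
    t=0.3118 [y] (1,5)
    t=0.5400 [x] (2,5)
    t=1.4665 [y] (2,4)
    t=2.5400 [x] (3,4)
    t=2.6212 [y] (3,3)
    t=3.7759 [y] (3,2)
    t=4.5400 [x] (4,2) — stop
  → r_4 = 4.5400

ranges = [1.4600, 0.8429, 0.8429, 4.5400]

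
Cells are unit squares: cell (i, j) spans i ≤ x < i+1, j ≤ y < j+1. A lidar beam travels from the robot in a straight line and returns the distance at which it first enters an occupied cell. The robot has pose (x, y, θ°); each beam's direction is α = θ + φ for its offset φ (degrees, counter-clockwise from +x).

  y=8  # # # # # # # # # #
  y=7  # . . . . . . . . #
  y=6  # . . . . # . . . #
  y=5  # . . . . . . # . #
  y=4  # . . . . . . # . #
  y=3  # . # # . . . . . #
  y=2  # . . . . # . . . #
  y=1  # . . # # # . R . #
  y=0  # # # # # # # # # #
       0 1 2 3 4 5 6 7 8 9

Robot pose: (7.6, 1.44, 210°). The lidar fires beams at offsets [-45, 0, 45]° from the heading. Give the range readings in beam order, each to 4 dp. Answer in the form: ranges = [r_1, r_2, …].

beam 1: φ=-45°, α=165°
  cosα=-0.9659 sinα=0.2588 | (7,1) | tMaxX 0.6212 tMaxY 2.1637 | tΔX 1.0353 tΔY 3.8637
    t=0.6212 [x] (6,1)
    t=1.6564 [x] (5,1) — stop
  → r_1 = 1.6564
beam 2: φ=0°, α=210°
  cosα=-0.8660 sinα=-0.5000 | (7,1) | tMaxX 0.6928 tMaxY 0.8800 | tΔX 1.1547 tΔY 2.0000
    t=0.6928 [x] (6,1)
    t=0.8800 [y] (6,0) — stop
  → r_2 = 0.8800
beam 3: φ=45°, α=255°
  cosα=-0.2588 sinα=-0.9659 | (7,1) | tMaxX 2.3182 tMaxY 0.4555 | tΔX 3.8637 tΔY 1.0353
    t=0.4555 [y] (7,0) — stop
  → r_3 = 0.4555

ranges = [1.6564, 0.8800, 0.4555]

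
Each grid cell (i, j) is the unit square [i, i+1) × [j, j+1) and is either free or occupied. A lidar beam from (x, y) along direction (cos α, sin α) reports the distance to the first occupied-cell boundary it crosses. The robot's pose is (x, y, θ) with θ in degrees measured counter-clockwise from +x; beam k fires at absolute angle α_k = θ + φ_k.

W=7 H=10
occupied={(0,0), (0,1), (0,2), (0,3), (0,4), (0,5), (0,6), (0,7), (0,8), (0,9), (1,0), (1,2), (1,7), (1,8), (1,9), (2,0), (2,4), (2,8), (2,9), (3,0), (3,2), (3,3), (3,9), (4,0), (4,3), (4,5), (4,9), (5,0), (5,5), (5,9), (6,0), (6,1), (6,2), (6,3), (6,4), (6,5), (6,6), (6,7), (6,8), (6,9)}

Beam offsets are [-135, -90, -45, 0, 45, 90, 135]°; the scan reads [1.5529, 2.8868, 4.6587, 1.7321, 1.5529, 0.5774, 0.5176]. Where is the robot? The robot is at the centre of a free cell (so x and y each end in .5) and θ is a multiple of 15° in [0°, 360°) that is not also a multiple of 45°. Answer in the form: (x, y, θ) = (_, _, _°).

(x, y, θ) = (5.5, 7.5, 240°)

The pose lattice has 30·16 = 480 candidates. Test each by forward raycasting.
  (3.5, 7.5, 30°): beam 1 = 2.5882 ≠ 1.5529 ✗
  (1.5, 3.5, 75°): beam 1 = 0.5774 ≠ 1.5529 ✗
  (1.5, 4.5, 75°): beam 1 = 4.0415 ≠ 1.5529 ✗
  …
  (5.5, 7.5, 240°): r_1=1.5529, r_2=2.8868, r_3=4.6587, r_4=1.7321, r_5=1.5529, r_6=0.5774, r_7=0.5176 — all match ✓
Unique over the lattice → pose = (5.5, 7.5, 240°).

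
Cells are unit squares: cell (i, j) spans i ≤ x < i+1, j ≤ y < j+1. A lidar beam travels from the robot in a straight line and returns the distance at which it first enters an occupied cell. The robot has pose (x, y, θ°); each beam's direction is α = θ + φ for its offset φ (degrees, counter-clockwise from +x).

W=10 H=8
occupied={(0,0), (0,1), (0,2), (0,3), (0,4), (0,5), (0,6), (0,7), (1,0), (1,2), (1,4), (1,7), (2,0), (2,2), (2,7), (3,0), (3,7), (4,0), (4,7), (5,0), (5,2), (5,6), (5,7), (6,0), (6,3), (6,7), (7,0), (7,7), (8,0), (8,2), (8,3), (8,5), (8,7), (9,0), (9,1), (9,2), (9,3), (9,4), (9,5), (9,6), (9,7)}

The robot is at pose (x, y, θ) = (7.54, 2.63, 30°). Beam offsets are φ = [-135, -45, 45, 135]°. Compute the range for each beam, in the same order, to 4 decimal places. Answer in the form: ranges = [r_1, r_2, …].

ranges = [1.6875, 0.4762, 2.4536, 1.4296]

beam 1: φ=-135°, α=255°
  cosα=-0.2588 sinα=-0.9659 | (7,2) | tMaxX 2.0864 tMaxY 0.6522 | tΔX 3.8637 tΔY 1.0353
    t=0.6522 [y] (7,1)
    t=1.6875 [y] (7,0) — stop
  → r_1 = 1.6875
beam 2: φ=-45°, α=345°
  cosα=0.9659 sinα=-0.2588 | (7,2) | tMaxX 0.4762 tMaxY 2.4341 | tΔX 1.0353 tΔY 3.8637
    t=0.4762 [x] (8,2) — stop
  → r_2 = 0.4762
beam 3: φ=45°, α=75°
  cosα=0.2588 sinα=0.9659 | (7,2) | tMaxX 1.7773 tMaxY 0.3831 | tΔX 3.8637 tΔY 1.0353
    t=0.3831 [y] (7,3)
    t=1.4183 [y] (7,4)
    t=1.7773 [x] (8,4)
    t=2.4536 [y] (8,5) — stop
  → r_3 = 2.4536
beam 4: φ=135°, α=165°
  cosα=-0.9659 sinα=0.2588 | (7,2) | tMaxX 0.5590 tMaxY 1.4296 | tΔX 1.0353 tΔY 3.8637
    t=0.5590 [x] (6,2)
    t=1.4296 [y] (6,3) — stop
  → r_4 = 1.4296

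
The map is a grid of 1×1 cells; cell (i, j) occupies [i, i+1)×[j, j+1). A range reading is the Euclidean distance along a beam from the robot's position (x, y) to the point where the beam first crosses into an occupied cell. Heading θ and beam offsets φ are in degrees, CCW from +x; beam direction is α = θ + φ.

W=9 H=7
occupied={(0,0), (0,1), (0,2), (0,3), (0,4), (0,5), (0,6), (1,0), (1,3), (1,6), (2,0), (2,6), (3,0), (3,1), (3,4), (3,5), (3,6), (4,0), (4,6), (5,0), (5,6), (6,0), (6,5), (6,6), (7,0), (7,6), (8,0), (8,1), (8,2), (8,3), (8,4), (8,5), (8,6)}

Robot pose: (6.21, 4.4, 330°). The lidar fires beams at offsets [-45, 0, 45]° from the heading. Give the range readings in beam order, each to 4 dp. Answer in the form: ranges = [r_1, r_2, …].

ranges = [3.5199, 2.0669, 1.8531]

beam 1: φ=-45°, α=285°
  d=(0.2588,-0.9659)  start (6,4)  tX=3.0523 tY=0.4141  stride 1/|dx|=3.8637 1/|dy|=1.0353
    cross y-line → (6,3), t=0.4141
    cross y-line → (6,2), t=1.4494
    cross y-line → (6,1), t=2.4847
    cross x-line → (7,1), t=3.0523
    cross y-line → (7,0), t=3.5199 (wall)
  → r_1 = 3.5199
beam 2: φ=0°, α=330°
  d=(0.8660,-0.5000)  start (6,4)  tX=0.9122 tY=0.8000  stride 1/|dx|=1.1547 1/|dy|=2.0000
    cross y-line → (6,3), t=0.8000
    cross x-line → (7,3), t=0.9122
    cross x-line → (8,3), t=2.0669 (wall)
  → r_2 = 2.0669
beam 3: φ=45°, α=15°
  d=(0.9659,0.2588)  start (6,4)  tX=0.8179 tY=2.3182  stride 1/|dx|=1.0353 1/|dy|=3.8637
    cross x-line → (7,4), t=0.8179
    cross x-line → (8,4), t=1.8531 (wall)
  → r_3 = 1.8531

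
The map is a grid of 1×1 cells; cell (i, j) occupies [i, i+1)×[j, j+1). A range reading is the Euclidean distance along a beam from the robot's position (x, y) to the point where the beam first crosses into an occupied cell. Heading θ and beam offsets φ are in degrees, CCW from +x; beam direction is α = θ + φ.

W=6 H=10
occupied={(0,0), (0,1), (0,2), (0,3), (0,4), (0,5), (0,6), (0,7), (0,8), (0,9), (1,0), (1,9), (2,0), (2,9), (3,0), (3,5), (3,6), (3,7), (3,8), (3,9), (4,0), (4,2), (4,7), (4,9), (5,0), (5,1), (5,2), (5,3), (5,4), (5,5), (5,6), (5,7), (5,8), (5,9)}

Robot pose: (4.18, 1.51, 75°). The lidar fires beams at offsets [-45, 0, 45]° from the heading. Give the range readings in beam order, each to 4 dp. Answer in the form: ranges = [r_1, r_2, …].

ranges = [0.9469, 0.5073, 6.3600]

beam 1: φ=-45°, α=30°
  d=(0.8660,0.5000)  start (4,1)  tX=0.9469 tY=0.9800  stride 1/|dx|=1.1547 1/|dy|=2.0000
    cross x-line → (5,1), t=0.9469 (wall)
  → r_1 = 0.9469
beam 2: φ=0°, α=75°
  d=(0.2588,0.9659)  start (4,1)  tX=3.1682 tY=0.5073  stride 1/|dx|=3.8637 1/|dy|=1.0353
    cross y-line → (4,2), t=0.5073 (wall)
  → r_2 = 0.5073
beam 3: φ=45°, α=120°
  d=(-0.5000,0.8660)  start (4,1)  tX=0.3600 tY=0.5658  stride 1/|dx|=2.0000 1/|dy|=1.1547
    cross x-line → (3,1), t=0.3600
    cross y-line → (3,2), t=0.5658
    cross y-line → (3,3), t=1.7205
    cross x-line → (2,3), t=2.3600
    cross y-line → (2,4), t=2.8752
    cross y-line → (2,5), t=4.0299
    cross x-line → (1,5), t=4.3600
    cross y-line → (1,6), t=5.1846
    cross y-line → (1,7), t=6.3393
    cross x-line → (0,7), t=6.3600 (wall)
  → r_3 = 6.3600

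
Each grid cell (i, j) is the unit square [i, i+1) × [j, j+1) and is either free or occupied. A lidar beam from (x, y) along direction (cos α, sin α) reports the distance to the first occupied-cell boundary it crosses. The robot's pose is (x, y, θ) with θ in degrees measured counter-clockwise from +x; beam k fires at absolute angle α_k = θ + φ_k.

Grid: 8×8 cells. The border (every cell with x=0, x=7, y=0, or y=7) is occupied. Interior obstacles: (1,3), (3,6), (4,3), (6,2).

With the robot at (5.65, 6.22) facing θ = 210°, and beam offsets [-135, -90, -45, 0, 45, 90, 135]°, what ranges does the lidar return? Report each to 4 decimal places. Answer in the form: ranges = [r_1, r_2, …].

ranges = [0.8075, 0.9007, 1.7082, 4.4400, 2.5114, 2.7000, 1.3976]

beam 1: φ=-135°, α=75°
  cosα=0.2588 sinα=0.9659 | (5,6) | tMaxX 1.3523 tMaxY 0.8075 | tΔX 3.8637 tΔY 1.0353
    t=0.8075 [y] (5,7) — stop
  → r_1 = 0.8075
beam 2: φ=-90°, α=120°
  cosα=-0.5000 sinα=0.8660 | (5,6) | tMaxX 1.3000 tMaxY 0.9007 | tΔX 2.0000 tΔY 1.1547
    t=0.9007 [y] (5,7) — stop
  → r_2 = 0.9007
beam 3: φ=-45°, α=165°
  cosα=-0.9659 sinα=0.2588 | (5,6) | tMaxX 0.6729 tMaxY 3.0137 | tΔX 1.0353 tΔY 3.8637
    t=0.6729 [x] (4,6)
    t=1.7082 [x] (3,6) — stop
  → r_3 = 1.7082
beam 4: φ=0°, α=210°
  cosα=-0.8660 sinα=-0.5000 | (5,6) | tMaxX 0.7506 tMaxY 0.4400 | tΔX 1.1547 tΔY 2.0000
    t=0.4400 [y] (5,5)
    t=0.7506 [x] (4,5)
    t=1.9053 [x] (3,5)
    t=2.4400 [y] (3,4)
    t=3.0600 [x] (2,4)
    t=4.2147 [x] (1,4)
    t=4.4400 [y] (1,3) — stop
  → r_4 = 4.4400
beam 5: φ=45°, α=255°
  cosα=-0.2588 sinα=-0.9659 | (5,6) | tMaxX 2.5114 tMaxY 0.2278 | tΔX 3.8637 tΔY 1.0353
    t=0.2278 [y] (5,5)
    t=1.2630 [y] (5,4)
    t=2.2983 [y] (5,3)
    t=2.5114 [x] (4,3) — stop
  → r_5 = 2.5114
beam 6: φ=90°, α=300°
  cosα=0.5000 sinα=-0.8660 | (5,6) | tMaxX 0.7000 tMaxY 0.2540 | tΔX 2.0000 tΔY 1.1547
    t=0.2540 [y] (5,5)
    t=0.7000 [x] (6,5)
    t=1.4087 [y] (6,4)
    t=2.5634 [y] (6,3)
    t=2.7000 [x] (7,3) — stop
  → r_6 = 2.7000
beam 7: φ=135°, α=345°
  cosα=0.9659 sinα=-0.2588 | (5,6) | tMaxX 0.3623 tMaxY 0.8500 | tΔX 1.0353 tΔY 3.8637
    t=0.3623 [x] (6,6)
    t=0.8500 [y] (6,5)
    t=1.3976 [x] (7,5) — stop
  → r_7 = 1.3976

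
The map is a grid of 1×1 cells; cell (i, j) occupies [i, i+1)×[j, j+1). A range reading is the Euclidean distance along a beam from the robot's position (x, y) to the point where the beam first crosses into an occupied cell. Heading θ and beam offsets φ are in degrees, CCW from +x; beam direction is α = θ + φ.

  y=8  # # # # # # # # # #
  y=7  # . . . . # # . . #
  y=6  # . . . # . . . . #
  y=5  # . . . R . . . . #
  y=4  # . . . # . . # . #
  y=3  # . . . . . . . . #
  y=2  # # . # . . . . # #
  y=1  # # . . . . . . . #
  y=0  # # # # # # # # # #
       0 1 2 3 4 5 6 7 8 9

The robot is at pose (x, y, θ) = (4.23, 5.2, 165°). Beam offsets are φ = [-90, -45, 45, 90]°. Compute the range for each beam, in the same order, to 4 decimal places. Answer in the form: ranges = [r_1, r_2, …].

ranges = [0.8282, 3.2332, 3.7297, 0.2071]

beam 1: φ=-90°, α=75°
  cosα=0.2588 sinα=0.9659 | (4,5) | tMaxX 2.9751 tMaxY 0.8282 | tΔX 3.8637 tΔY 1.0353
    t=0.8282 [y] (4,6) — stop
  → r_1 = 0.8282
beam 2: φ=-45°, α=120°
  cosα=-0.5000 sinα=0.8660 | (4,5) | tMaxX 0.4600 tMaxY 0.9238 | tΔX 2.0000 tΔY 1.1547
    t=0.4600 [x] (3,5)
    t=0.9238 [y] (3,6)
    t=2.0785 [y] (3,7)
    t=2.4600 [x] (2,7)
    t=3.2332 [y] (2,8) — stop
  → r_2 = 3.2332
beam 3: φ=45°, α=210°
  cosα=-0.8660 sinα=-0.5000 | (4,5) | tMaxX 0.2656 tMaxY 0.4000 | tΔX 1.1547 tΔY 2.0000
    t=0.2656 [x] (3,5)
    t=0.4000 [y] (3,4)
    t=1.4203 [x] (2,4)
    t=2.4000 [y] (2,3)
    t=2.5750 [x] (1,3)
    t=3.7297 [x] (0,3) — stop
  → r_3 = 3.7297
beam 4: φ=90°, α=255°
  cosα=-0.2588 sinα=-0.9659 | (4,5) | tMaxX 0.8887 tMaxY 0.2071 | tΔX 3.8637 tΔY 1.0353
    t=0.2071 [y] (4,4) — stop
  → r_4 = 0.2071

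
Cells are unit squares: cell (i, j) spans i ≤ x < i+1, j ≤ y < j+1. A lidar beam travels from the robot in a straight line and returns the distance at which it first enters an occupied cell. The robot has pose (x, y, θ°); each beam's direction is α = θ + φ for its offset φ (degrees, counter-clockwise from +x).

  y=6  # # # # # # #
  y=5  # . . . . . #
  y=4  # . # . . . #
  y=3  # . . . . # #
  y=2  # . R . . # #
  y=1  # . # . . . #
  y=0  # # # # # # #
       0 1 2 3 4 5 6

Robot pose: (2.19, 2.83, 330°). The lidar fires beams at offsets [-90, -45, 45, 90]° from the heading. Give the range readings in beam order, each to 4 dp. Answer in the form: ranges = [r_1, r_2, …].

beam 1: φ=-90°, α=240°
  cosα=-0.5000 sinα=-0.8660 | (2,2) | tMaxX 0.3800 tMaxY 0.9584 | tΔX 2.0000 tΔY 1.1547
    t=0.3800 [x] (1,2)
    t=0.9584 [y] (1,1)
    t=2.1131 [y] (1,0) — stop
  → r_1 = 2.1131
beam 2: φ=-45°, α=285°
  cosα=0.2588 sinα=-0.9659 | (2,2) | tMaxX 3.1296 tMaxY 0.8593 | tΔX 3.8637 tΔY 1.0353
    t=0.8593 [y] (2,1) — stop
  → r_2 = 0.8593
beam 3: φ=45°, α=15°
  cosα=0.9659 sinα=0.2588 | (2,2) | tMaxX 0.8386 tMaxY 0.6568 | tΔX 1.0353 tΔY 3.8637
    t=0.6568 [y] (2,3)
    t=0.8386 [x] (3,3)
    t=1.8738 [x] (4,3)
    t=2.9091 [x] (5,3) — stop
  → r_3 = 2.9091
beam 4: φ=90°, α=60°
  cosα=0.5000 sinα=0.8660 | (2,2) | tMaxX 1.6200 tMaxY 0.1963 | tΔX 2.0000 tΔY 1.1547
    t=0.1963 [y] (2,3)
    t=1.3510 [y] (2,4) — stop
  → r_4 = 1.3510

ranges = [2.1131, 0.8593, 2.9091, 1.3510]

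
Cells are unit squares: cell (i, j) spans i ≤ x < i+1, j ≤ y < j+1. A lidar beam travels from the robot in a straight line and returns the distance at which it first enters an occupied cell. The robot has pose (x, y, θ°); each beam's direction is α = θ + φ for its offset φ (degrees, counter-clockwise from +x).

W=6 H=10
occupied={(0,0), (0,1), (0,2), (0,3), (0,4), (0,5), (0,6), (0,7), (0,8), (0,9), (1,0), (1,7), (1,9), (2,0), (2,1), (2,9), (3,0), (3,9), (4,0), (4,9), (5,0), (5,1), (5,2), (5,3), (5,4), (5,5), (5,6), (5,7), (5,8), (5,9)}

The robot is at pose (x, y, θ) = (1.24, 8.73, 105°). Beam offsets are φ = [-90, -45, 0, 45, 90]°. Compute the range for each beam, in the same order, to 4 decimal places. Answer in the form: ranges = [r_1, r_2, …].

beam 1: φ=-90°, α=15°
  d=(0.9659,0.2588)  start (1,8)  tX=0.7868 tY=1.0432  stride 1/|dx|=1.0353 1/|dy|=3.8637
    cross x-line → (2,8), t=0.7868
    cross y-line → (2,9), t=1.0432 (wall)
  → r_1 = 1.0432
beam 2: φ=-45°, α=60°
  d=(0.5000,0.8660)  start (1,8)  tX=1.5200 tY=0.3118  stride 1/|dx|=2.0000 1/|dy|=1.1547
    cross y-line → (1,9), t=0.3118 (wall)
  → r_2 = 0.3118
beam 3: φ=0°, α=105°
  d=(-0.2588,0.9659)  start (1,8)  tX=0.9273 tY=0.2795  stride 1/|dx|=3.8637 1/|dy|=1.0353
    cross y-line → (1,9), t=0.2795 (wall)
  → r_3 = 0.2795
beam 4: φ=45°, α=150°
  d=(-0.8660,0.5000)  start (1,8)  tX=0.2771 tY=0.5400  stride 1/|dx|=1.1547 1/|dy|=2.0000
    cross x-line → (0,8), t=0.2771 (wall)
  → r_4 = 0.2771
beam 5: φ=90°, α=195°
  d=(-0.9659,-0.2588)  start (1,8)  tX=0.2485 tY=2.8205  stride 1/|dx|=1.0353 1/|dy|=3.8637
    cross x-line → (0,8), t=0.2485 (wall)
  → r_5 = 0.2485

ranges = [1.0432, 0.3118, 0.2795, 0.2771, 0.2485]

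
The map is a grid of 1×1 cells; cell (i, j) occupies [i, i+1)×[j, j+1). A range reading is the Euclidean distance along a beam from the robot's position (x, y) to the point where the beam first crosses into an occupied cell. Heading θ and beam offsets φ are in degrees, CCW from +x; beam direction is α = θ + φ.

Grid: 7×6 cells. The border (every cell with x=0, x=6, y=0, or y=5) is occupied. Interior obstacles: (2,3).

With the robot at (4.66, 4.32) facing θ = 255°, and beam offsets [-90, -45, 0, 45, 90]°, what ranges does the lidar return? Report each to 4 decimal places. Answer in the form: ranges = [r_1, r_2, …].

ranges = [2.6273, 1.9168, 3.4371, 2.6800, 1.3873]

beam 1: φ=-90°, α=165°
  d=(-0.9659,0.2588)  start (4,4)  tX=0.6833 tY=2.6273  stride 1/|dx|=1.0353 1/|dy|=3.8637
    cross x-line → (3,4), t=0.6833
    cross x-line → (2,4), t=1.7186
    cross y-line → (2,5), t=2.6273 (wall)
  → r_1 = 2.6273
beam 2: φ=-45°, α=210°
  d=(-0.8660,-0.5000)  start (4,4)  tX=0.7621 tY=0.6400  stride 1/|dx|=1.1547 1/|dy|=2.0000
    cross y-line → (4,3), t=0.6400
    cross x-line → (3,3), t=0.7621
    cross x-line → (2,3), t=1.9168 (wall)
  → r_2 = 1.9168
beam 3: φ=0°, α=255°
  d=(-0.2588,-0.9659)  start (4,4)  tX=2.5500 tY=0.3313  stride 1/|dx|=3.8637 1/|dy|=1.0353
    cross y-line → (4,3), t=0.3313
    cross y-line → (4,2), t=1.3666
    cross y-line → (4,1), t=2.4018
    cross x-line → (3,1), t=2.5500
    cross y-line → (3,0), t=3.4371 (wall)
  → r_3 = 3.4371
beam 4: φ=45°, α=300°
  d=(0.5000,-0.8660)  start (4,4)  tX=0.6800 tY=0.3695  stride 1/|dx|=2.0000 1/|dy|=1.1547
    cross y-line → (4,3), t=0.3695
    cross x-line → (5,3), t=0.6800
    cross y-line → (5,2), t=1.5242
    cross y-line → (5,1), t=2.6789
    cross x-line → (6,1), t=2.6800 (wall)
  → r_4 = 2.6800
beam 5: φ=90°, α=345°
  d=(0.9659,-0.2588)  start (4,4)  tX=0.3520 tY=1.2364  stride 1/|dx|=1.0353 1/|dy|=3.8637
    cross x-line → (5,4), t=0.3520
    cross y-line → (5,3), t=1.2364
    cross x-line → (6,3), t=1.3873 (wall)
  → r_5 = 1.3873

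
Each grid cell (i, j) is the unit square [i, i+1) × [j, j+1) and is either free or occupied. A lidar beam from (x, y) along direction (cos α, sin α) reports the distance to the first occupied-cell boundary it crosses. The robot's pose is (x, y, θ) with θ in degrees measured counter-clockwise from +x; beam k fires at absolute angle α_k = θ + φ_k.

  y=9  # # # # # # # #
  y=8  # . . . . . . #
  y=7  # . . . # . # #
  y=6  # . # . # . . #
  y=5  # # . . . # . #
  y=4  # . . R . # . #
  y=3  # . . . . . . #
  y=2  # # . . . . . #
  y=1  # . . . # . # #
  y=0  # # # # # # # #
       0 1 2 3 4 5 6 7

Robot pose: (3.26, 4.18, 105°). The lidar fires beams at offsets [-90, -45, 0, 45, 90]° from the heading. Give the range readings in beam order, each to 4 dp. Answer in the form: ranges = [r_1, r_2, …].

ranges = [1.8014, 2.1016, 1.8842, 1.6400, 2.3397]

beam 1: φ=-90°, α=15°
  dir = (cos 15°, sin 15°) = (0.9659, 0.2588); from cell (3,4)
  next x-line at t=0.7661, next y-line at t=3.1682; Δt_x=1.0353, Δt_y=3.8637
    x: enter (4,4) at t=0.7661
    x: enter (5,4) at t=1.8014 ← occupied
  → r_1 = 1.8014
beam 2: φ=-45°, α=60°
  dir = (cos 60°, sin 60°) = (0.5000, 0.8660); from cell (3,4)
  next x-line at t=1.4800, next y-line at t=0.9469; Δt_x=2.0000, Δt_y=1.1547
    y: enter (3,5) at t=0.9469
    x: enter (4,5) at t=1.4800
    y: enter (4,6) at t=2.1016 ← occupied
  → r_2 = 2.1016
beam 3: φ=0°, α=105°
  dir = (cos 105°, sin 105°) = (-0.2588, 0.9659); from cell (3,4)
  next x-line at t=1.0046, next y-line at t=0.8489; Δt_x=3.8637, Δt_y=1.0353
    y: enter (3,5) at t=0.8489
    x: enter (2,5) at t=1.0046
    y: enter (2,6) at t=1.8842 ← occupied
  → r_3 = 1.8842
beam 4: φ=45°, α=150°
  dir = (cos 150°, sin 150°) = (-0.8660, 0.5000); from cell (3,4)
  next x-line at t=0.3002, next y-line at t=1.6400; Δt_x=1.1547, Δt_y=2.0000
    x: enter (2,4) at t=0.3002
    x: enter (1,4) at t=1.4549
    y: enter (1,5) at t=1.6400 ← occupied
  → r_4 = 1.6400
beam 5: φ=90°, α=195°
  dir = (cos 195°, sin 195°) = (-0.9659, -0.2588); from cell (3,4)
  next x-line at t=0.2692, next y-line at t=0.6955; Δt_x=1.0353, Δt_y=3.8637
    x: enter (2,4) at t=0.2692
    y: enter (2,3) at t=0.6955
    x: enter (1,3) at t=1.3044
    x: enter (0,3) at t=2.3397 ← occupied
  → r_5 = 2.3397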